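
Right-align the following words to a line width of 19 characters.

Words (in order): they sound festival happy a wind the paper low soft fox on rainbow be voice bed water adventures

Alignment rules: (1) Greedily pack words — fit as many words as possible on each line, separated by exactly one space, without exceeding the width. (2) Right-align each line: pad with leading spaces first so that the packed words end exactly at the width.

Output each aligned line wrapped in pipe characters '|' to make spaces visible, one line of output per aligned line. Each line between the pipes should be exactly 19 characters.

Answer: |they sound festival|
|   happy a wind the|
| paper low soft fox|
|on rainbow be voice|
|          bed water|
|         adventures|

Derivation:
Line 1: ['they', 'sound', 'festival'] (min_width=19, slack=0)
Line 2: ['happy', 'a', 'wind', 'the'] (min_width=16, slack=3)
Line 3: ['paper', 'low', 'soft', 'fox'] (min_width=18, slack=1)
Line 4: ['on', 'rainbow', 'be', 'voice'] (min_width=19, slack=0)
Line 5: ['bed', 'water'] (min_width=9, slack=10)
Line 6: ['adventures'] (min_width=10, slack=9)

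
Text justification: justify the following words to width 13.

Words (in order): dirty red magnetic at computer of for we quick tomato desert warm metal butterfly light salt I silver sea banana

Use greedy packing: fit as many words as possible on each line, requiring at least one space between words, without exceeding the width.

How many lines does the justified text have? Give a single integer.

Answer: 10

Derivation:
Line 1: ['dirty', 'red'] (min_width=9, slack=4)
Line 2: ['magnetic', 'at'] (min_width=11, slack=2)
Line 3: ['computer', 'of'] (min_width=11, slack=2)
Line 4: ['for', 'we', 'quick'] (min_width=12, slack=1)
Line 5: ['tomato', 'desert'] (min_width=13, slack=0)
Line 6: ['warm', 'metal'] (min_width=10, slack=3)
Line 7: ['butterfly'] (min_width=9, slack=4)
Line 8: ['light', 'salt', 'I'] (min_width=12, slack=1)
Line 9: ['silver', 'sea'] (min_width=10, slack=3)
Line 10: ['banana'] (min_width=6, slack=7)
Total lines: 10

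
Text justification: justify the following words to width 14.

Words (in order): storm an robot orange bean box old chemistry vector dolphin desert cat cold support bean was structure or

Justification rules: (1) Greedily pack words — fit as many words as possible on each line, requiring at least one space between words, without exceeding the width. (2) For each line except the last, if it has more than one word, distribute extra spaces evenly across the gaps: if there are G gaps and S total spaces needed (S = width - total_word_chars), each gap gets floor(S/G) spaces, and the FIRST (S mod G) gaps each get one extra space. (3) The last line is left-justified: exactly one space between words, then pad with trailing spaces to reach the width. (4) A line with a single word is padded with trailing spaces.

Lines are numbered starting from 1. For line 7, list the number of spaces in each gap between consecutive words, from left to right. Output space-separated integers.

Answer: 3

Derivation:
Line 1: ['storm', 'an', 'robot'] (min_width=14, slack=0)
Line 2: ['orange', 'bean'] (min_width=11, slack=3)
Line 3: ['box', 'old'] (min_width=7, slack=7)
Line 4: ['chemistry'] (min_width=9, slack=5)
Line 5: ['vector', 'dolphin'] (min_width=14, slack=0)
Line 6: ['desert', 'cat'] (min_width=10, slack=4)
Line 7: ['cold', 'support'] (min_width=12, slack=2)
Line 8: ['bean', 'was'] (min_width=8, slack=6)
Line 9: ['structure', 'or'] (min_width=12, slack=2)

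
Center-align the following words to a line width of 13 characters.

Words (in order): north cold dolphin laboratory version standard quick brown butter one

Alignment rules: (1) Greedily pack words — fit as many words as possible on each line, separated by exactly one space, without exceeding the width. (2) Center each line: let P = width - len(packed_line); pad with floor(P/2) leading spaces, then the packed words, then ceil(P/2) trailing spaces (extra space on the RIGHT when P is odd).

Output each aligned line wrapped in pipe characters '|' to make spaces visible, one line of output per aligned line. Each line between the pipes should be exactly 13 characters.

Line 1: ['north', 'cold'] (min_width=10, slack=3)
Line 2: ['dolphin'] (min_width=7, slack=6)
Line 3: ['laboratory'] (min_width=10, slack=3)
Line 4: ['version'] (min_width=7, slack=6)
Line 5: ['standard'] (min_width=8, slack=5)
Line 6: ['quick', 'brown'] (min_width=11, slack=2)
Line 7: ['butter', 'one'] (min_width=10, slack=3)

Answer: | north cold  |
|   dolphin   |
| laboratory  |
|   version   |
|  standard   |
| quick brown |
| butter one  |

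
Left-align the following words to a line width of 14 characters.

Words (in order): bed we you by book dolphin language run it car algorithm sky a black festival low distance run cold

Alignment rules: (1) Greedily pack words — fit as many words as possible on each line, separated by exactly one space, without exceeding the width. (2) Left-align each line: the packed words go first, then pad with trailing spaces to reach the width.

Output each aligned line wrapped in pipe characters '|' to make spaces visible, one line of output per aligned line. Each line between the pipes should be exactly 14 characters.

Line 1: ['bed', 'we', 'you', 'by'] (min_width=13, slack=1)
Line 2: ['book', 'dolphin'] (min_width=12, slack=2)
Line 3: ['language', 'run'] (min_width=12, slack=2)
Line 4: ['it', 'car'] (min_width=6, slack=8)
Line 5: ['algorithm', 'sky'] (min_width=13, slack=1)
Line 6: ['a', 'black'] (min_width=7, slack=7)
Line 7: ['festival', 'low'] (min_width=12, slack=2)
Line 8: ['distance', 'run'] (min_width=12, slack=2)
Line 9: ['cold'] (min_width=4, slack=10)

Answer: |bed we you by |
|book dolphin  |
|language run  |
|it car        |
|algorithm sky |
|a black       |
|festival low  |
|distance run  |
|cold          |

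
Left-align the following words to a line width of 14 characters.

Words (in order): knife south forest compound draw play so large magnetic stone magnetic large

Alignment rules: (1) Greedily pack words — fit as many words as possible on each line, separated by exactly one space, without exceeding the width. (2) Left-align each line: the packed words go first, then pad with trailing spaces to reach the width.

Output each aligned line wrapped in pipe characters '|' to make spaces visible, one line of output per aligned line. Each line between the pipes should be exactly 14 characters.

Answer: |knife south   |
|forest        |
|compound draw |
|play so large |
|magnetic stone|
|magnetic large|

Derivation:
Line 1: ['knife', 'south'] (min_width=11, slack=3)
Line 2: ['forest'] (min_width=6, slack=8)
Line 3: ['compound', 'draw'] (min_width=13, slack=1)
Line 4: ['play', 'so', 'large'] (min_width=13, slack=1)
Line 5: ['magnetic', 'stone'] (min_width=14, slack=0)
Line 6: ['magnetic', 'large'] (min_width=14, slack=0)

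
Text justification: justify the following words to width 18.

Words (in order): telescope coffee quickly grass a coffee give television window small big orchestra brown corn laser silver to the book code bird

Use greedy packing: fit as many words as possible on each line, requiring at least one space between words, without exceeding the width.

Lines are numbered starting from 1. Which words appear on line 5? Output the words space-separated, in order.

Answer: small big

Derivation:
Line 1: ['telescope', 'coffee'] (min_width=16, slack=2)
Line 2: ['quickly', 'grass', 'a'] (min_width=15, slack=3)
Line 3: ['coffee', 'give'] (min_width=11, slack=7)
Line 4: ['television', 'window'] (min_width=17, slack=1)
Line 5: ['small', 'big'] (min_width=9, slack=9)
Line 6: ['orchestra', 'brown'] (min_width=15, slack=3)
Line 7: ['corn', 'laser', 'silver'] (min_width=17, slack=1)
Line 8: ['to', 'the', 'book', 'code'] (min_width=16, slack=2)
Line 9: ['bird'] (min_width=4, slack=14)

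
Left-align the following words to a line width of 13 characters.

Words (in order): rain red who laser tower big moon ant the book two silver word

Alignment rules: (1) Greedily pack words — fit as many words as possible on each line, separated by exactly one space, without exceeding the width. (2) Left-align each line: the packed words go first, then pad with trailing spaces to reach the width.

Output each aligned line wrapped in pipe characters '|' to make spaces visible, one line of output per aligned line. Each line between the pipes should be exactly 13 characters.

Line 1: ['rain', 'red', 'who'] (min_width=12, slack=1)
Line 2: ['laser', 'tower'] (min_width=11, slack=2)
Line 3: ['big', 'moon', 'ant'] (min_width=12, slack=1)
Line 4: ['the', 'book', 'two'] (min_width=12, slack=1)
Line 5: ['silver', 'word'] (min_width=11, slack=2)

Answer: |rain red who |
|laser tower  |
|big moon ant |
|the book two |
|silver word  |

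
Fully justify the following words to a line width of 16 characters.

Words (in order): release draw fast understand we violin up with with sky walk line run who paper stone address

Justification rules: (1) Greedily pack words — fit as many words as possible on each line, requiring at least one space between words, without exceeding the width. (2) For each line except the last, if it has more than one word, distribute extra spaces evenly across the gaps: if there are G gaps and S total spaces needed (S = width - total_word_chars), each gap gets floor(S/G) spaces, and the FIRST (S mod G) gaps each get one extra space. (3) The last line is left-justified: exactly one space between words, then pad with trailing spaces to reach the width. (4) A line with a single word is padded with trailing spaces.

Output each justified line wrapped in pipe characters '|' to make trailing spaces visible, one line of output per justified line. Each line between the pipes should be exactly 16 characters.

Answer: |release     draw|
|fast  understand|
|we   violin   up|
|with   with  sky|
|walk   line  run|
|who  paper stone|
|address         |

Derivation:
Line 1: ['release', 'draw'] (min_width=12, slack=4)
Line 2: ['fast', 'understand'] (min_width=15, slack=1)
Line 3: ['we', 'violin', 'up'] (min_width=12, slack=4)
Line 4: ['with', 'with', 'sky'] (min_width=13, slack=3)
Line 5: ['walk', 'line', 'run'] (min_width=13, slack=3)
Line 6: ['who', 'paper', 'stone'] (min_width=15, slack=1)
Line 7: ['address'] (min_width=7, slack=9)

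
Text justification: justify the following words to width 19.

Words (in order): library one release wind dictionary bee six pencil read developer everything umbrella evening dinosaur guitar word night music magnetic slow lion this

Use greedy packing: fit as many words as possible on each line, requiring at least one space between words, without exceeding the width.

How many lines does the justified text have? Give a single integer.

Line 1: ['library', 'one', 'release'] (min_width=19, slack=0)
Line 2: ['wind', 'dictionary', 'bee'] (min_width=19, slack=0)
Line 3: ['six', 'pencil', 'read'] (min_width=15, slack=4)
Line 4: ['developer'] (min_width=9, slack=10)
Line 5: ['everything', 'umbrella'] (min_width=19, slack=0)
Line 6: ['evening', 'dinosaur'] (min_width=16, slack=3)
Line 7: ['guitar', 'word', 'night'] (min_width=17, slack=2)
Line 8: ['music', 'magnetic', 'slow'] (min_width=19, slack=0)
Line 9: ['lion', 'this'] (min_width=9, slack=10)
Total lines: 9

Answer: 9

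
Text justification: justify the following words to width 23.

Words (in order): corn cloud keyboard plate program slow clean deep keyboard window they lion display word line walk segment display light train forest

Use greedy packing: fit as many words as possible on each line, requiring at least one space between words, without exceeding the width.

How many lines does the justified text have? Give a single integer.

Answer: 7

Derivation:
Line 1: ['corn', 'cloud', 'keyboard'] (min_width=19, slack=4)
Line 2: ['plate', 'program', 'slow'] (min_width=18, slack=5)
Line 3: ['clean', 'deep', 'keyboard'] (min_width=19, slack=4)
Line 4: ['window', 'they', 'lion'] (min_width=16, slack=7)
Line 5: ['display', 'word', 'line', 'walk'] (min_width=22, slack=1)
Line 6: ['segment', 'display', 'light'] (min_width=21, slack=2)
Line 7: ['train', 'forest'] (min_width=12, slack=11)
Total lines: 7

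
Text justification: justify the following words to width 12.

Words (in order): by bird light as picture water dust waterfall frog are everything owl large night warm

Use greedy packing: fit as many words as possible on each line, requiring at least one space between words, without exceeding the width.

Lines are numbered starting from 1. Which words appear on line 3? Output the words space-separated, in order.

Line 1: ['by', 'bird'] (min_width=7, slack=5)
Line 2: ['light', 'as'] (min_width=8, slack=4)
Line 3: ['picture'] (min_width=7, slack=5)
Line 4: ['water', 'dust'] (min_width=10, slack=2)
Line 5: ['waterfall'] (min_width=9, slack=3)
Line 6: ['frog', 'are'] (min_width=8, slack=4)
Line 7: ['everything'] (min_width=10, slack=2)
Line 8: ['owl', 'large'] (min_width=9, slack=3)
Line 9: ['night', 'warm'] (min_width=10, slack=2)

Answer: picture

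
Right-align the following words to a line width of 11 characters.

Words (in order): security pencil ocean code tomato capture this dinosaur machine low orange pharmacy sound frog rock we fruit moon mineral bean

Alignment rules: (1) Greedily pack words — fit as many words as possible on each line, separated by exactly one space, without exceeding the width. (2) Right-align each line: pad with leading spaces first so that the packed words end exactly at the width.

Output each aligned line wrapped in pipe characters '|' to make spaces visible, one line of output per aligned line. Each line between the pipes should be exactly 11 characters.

Answer: |   security|
|     pencil|
| ocean code|
|     tomato|
|    capture|
|       this|
|   dinosaur|
|machine low|
|     orange|
|   pharmacy|
| sound frog|
|    rock we|
| fruit moon|
|    mineral|
|       bean|

Derivation:
Line 1: ['security'] (min_width=8, slack=3)
Line 2: ['pencil'] (min_width=6, slack=5)
Line 3: ['ocean', 'code'] (min_width=10, slack=1)
Line 4: ['tomato'] (min_width=6, slack=5)
Line 5: ['capture'] (min_width=7, slack=4)
Line 6: ['this'] (min_width=4, slack=7)
Line 7: ['dinosaur'] (min_width=8, slack=3)
Line 8: ['machine', 'low'] (min_width=11, slack=0)
Line 9: ['orange'] (min_width=6, slack=5)
Line 10: ['pharmacy'] (min_width=8, slack=3)
Line 11: ['sound', 'frog'] (min_width=10, slack=1)
Line 12: ['rock', 'we'] (min_width=7, slack=4)
Line 13: ['fruit', 'moon'] (min_width=10, slack=1)
Line 14: ['mineral'] (min_width=7, slack=4)
Line 15: ['bean'] (min_width=4, slack=7)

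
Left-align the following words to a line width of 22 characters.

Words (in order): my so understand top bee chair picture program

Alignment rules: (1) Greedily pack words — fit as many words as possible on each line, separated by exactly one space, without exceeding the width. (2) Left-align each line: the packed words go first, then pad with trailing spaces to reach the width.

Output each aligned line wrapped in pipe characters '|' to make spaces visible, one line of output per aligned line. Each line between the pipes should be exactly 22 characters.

Line 1: ['my', 'so', 'understand', 'top'] (min_width=20, slack=2)
Line 2: ['bee', 'chair', 'picture'] (min_width=17, slack=5)
Line 3: ['program'] (min_width=7, slack=15)

Answer: |my so understand top  |
|bee chair picture     |
|program               |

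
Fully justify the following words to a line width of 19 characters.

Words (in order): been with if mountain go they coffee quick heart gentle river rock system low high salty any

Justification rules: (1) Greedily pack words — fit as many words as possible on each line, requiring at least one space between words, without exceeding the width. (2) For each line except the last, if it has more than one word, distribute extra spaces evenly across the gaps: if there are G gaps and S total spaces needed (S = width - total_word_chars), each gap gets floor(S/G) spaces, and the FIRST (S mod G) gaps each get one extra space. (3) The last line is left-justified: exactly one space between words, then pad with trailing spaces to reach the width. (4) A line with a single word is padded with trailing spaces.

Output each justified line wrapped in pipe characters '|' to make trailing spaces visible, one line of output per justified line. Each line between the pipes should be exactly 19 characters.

Answer: |been     with    if|
|mountain   go  they|
|coffee  quick heart|
|gentle  river  rock|
|system   low   high|
|salty any          |

Derivation:
Line 1: ['been', 'with', 'if'] (min_width=12, slack=7)
Line 2: ['mountain', 'go', 'they'] (min_width=16, slack=3)
Line 3: ['coffee', 'quick', 'heart'] (min_width=18, slack=1)
Line 4: ['gentle', 'river', 'rock'] (min_width=17, slack=2)
Line 5: ['system', 'low', 'high'] (min_width=15, slack=4)
Line 6: ['salty', 'any'] (min_width=9, slack=10)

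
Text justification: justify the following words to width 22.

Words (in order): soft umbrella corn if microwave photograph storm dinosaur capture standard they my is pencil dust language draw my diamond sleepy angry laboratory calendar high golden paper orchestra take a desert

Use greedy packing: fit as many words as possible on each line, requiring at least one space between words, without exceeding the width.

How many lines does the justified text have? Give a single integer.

Line 1: ['soft', 'umbrella', 'corn', 'if'] (min_width=21, slack=1)
Line 2: ['microwave', 'photograph'] (min_width=20, slack=2)
Line 3: ['storm', 'dinosaur', 'capture'] (min_width=22, slack=0)
Line 4: ['standard', 'they', 'my', 'is'] (min_width=19, slack=3)
Line 5: ['pencil', 'dust', 'language'] (min_width=20, slack=2)
Line 6: ['draw', 'my', 'diamond', 'sleepy'] (min_width=22, slack=0)
Line 7: ['angry', 'laboratory'] (min_width=16, slack=6)
Line 8: ['calendar', 'high', 'golden'] (min_width=20, slack=2)
Line 9: ['paper', 'orchestra', 'take', 'a'] (min_width=22, slack=0)
Line 10: ['desert'] (min_width=6, slack=16)
Total lines: 10

Answer: 10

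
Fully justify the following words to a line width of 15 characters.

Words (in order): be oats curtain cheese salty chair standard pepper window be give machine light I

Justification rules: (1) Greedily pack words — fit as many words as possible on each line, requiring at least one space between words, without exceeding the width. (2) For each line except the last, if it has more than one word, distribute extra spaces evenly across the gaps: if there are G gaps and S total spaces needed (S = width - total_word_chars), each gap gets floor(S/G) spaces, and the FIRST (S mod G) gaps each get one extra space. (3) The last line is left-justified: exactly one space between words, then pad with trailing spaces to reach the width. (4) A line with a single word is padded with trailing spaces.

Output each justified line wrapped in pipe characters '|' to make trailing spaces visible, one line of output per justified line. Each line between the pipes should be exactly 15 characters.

Answer: |be oats curtain|
|cheese    salty|
|chair  standard|
|pepper   window|
|be give machine|
|light I        |

Derivation:
Line 1: ['be', 'oats', 'curtain'] (min_width=15, slack=0)
Line 2: ['cheese', 'salty'] (min_width=12, slack=3)
Line 3: ['chair', 'standard'] (min_width=14, slack=1)
Line 4: ['pepper', 'window'] (min_width=13, slack=2)
Line 5: ['be', 'give', 'machine'] (min_width=15, slack=0)
Line 6: ['light', 'I'] (min_width=7, slack=8)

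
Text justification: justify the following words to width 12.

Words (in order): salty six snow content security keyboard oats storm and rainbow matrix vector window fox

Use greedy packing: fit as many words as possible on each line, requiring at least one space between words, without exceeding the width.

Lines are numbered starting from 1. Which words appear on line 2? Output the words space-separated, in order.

Line 1: ['salty', 'six'] (min_width=9, slack=3)
Line 2: ['snow', 'content'] (min_width=12, slack=0)
Line 3: ['security'] (min_width=8, slack=4)
Line 4: ['keyboard'] (min_width=8, slack=4)
Line 5: ['oats', 'storm'] (min_width=10, slack=2)
Line 6: ['and', 'rainbow'] (min_width=11, slack=1)
Line 7: ['matrix'] (min_width=6, slack=6)
Line 8: ['vector'] (min_width=6, slack=6)
Line 9: ['window', 'fox'] (min_width=10, slack=2)

Answer: snow content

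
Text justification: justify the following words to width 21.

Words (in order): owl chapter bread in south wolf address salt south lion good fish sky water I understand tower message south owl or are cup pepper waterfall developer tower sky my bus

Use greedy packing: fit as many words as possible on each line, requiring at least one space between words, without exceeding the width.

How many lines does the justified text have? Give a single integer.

Line 1: ['owl', 'chapter', 'bread', 'in'] (min_width=20, slack=1)
Line 2: ['south', 'wolf', 'address'] (min_width=18, slack=3)
Line 3: ['salt', 'south', 'lion', 'good'] (min_width=20, slack=1)
Line 4: ['fish', 'sky', 'water', 'I'] (min_width=16, slack=5)
Line 5: ['understand', 'tower'] (min_width=16, slack=5)
Line 6: ['message', 'south', 'owl', 'or'] (min_width=20, slack=1)
Line 7: ['are', 'cup', 'pepper'] (min_width=14, slack=7)
Line 8: ['waterfall', 'developer'] (min_width=19, slack=2)
Line 9: ['tower', 'sky', 'my', 'bus'] (min_width=16, slack=5)
Total lines: 9

Answer: 9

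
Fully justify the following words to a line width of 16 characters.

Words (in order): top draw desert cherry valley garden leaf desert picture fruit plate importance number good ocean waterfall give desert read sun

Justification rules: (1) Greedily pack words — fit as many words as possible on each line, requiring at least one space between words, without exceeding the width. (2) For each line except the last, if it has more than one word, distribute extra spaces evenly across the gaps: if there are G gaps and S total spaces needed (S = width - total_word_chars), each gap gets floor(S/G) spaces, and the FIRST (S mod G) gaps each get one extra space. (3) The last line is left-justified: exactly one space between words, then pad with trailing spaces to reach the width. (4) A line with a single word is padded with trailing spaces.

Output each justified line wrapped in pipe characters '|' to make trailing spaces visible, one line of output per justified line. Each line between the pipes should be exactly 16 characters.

Answer: |top  draw desert|
|cherry    valley|
|garden      leaf|
|desert   picture|
|fruit      plate|
|importance      |
|number      good|
|ocean  waterfall|
|give desert read|
|sun             |

Derivation:
Line 1: ['top', 'draw', 'desert'] (min_width=15, slack=1)
Line 2: ['cherry', 'valley'] (min_width=13, slack=3)
Line 3: ['garden', 'leaf'] (min_width=11, slack=5)
Line 4: ['desert', 'picture'] (min_width=14, slack=2)
Line 5: ['fruit', 'plate'] (min_width=11, slack=5)
Line 6: ['importance'] (min_width=10, slack=6)
Line 7: ['number', 'good'] (min_width=11, slack=5)
Line 8: ['ocean', 'waterfall'] (min_width=15, slack=1)
Line 9: ['give', 'desert', 'read'] (min_width=16, slack=0)
Line 10: ['sun'] (min_width=3, slack=13)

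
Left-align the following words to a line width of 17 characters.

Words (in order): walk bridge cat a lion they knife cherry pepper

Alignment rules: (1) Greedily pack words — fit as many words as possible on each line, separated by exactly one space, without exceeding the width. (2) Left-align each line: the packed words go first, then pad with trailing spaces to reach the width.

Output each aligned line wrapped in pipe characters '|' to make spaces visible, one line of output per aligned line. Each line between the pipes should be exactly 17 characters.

Line 1: ['walk', 'bridge', 'cat', 'a'] (min_width=17, slack=0)
Line 2: ['lion', 'they', 'knife'] (min_width=15, slack=2)
Line 3: ['cherry', 'pepper'] (min_width=13, slack=4)

Answer: |walk bridge cat a|
|lion they knife  |
|cherry pepper    |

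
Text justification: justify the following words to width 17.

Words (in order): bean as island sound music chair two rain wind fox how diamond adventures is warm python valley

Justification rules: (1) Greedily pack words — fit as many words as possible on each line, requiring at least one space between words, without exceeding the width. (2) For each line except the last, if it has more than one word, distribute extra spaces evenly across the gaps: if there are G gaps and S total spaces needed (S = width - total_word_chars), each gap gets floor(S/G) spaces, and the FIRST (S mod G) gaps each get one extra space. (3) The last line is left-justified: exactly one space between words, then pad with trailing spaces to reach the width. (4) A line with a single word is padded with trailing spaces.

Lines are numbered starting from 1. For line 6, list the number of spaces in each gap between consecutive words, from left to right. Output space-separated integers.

Answer: 7

Derivation:
Line 1: ['bean', 'as', 'island'] (min_width=14, slack=3)
Line 2: ['sound', 'music', 'chair'] (min_width=17, slack=0)
Line 3: ['two', 'rain', 'wind', 'fox'] (min_width=17, slack=0)
Line 4: ['how', 'diamond'] (min_width=11, slack=6)
Line 5: ['adventures', 'is'] (min_width=13, slack=4)
Line 6: ['warm', 'python'] (min_width=11, slack=6)
Line 7: ['valley'] (min_width=6, slack=11)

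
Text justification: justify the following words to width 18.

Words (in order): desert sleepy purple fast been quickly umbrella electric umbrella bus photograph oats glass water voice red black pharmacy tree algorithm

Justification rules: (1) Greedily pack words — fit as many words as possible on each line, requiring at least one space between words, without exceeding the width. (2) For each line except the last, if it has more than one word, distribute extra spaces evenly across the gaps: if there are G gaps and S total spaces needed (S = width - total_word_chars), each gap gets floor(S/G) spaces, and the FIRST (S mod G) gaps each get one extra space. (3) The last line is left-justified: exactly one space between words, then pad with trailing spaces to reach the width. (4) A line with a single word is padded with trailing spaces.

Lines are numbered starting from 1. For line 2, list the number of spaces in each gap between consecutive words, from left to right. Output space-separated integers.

Answer: 2 2

Derivation:
Line 1: ['desert', 'sleepy'] (min_width=13, slack=5)
Line 2: ['purple', 'fast', 'been'] (min_width=16, slack=2)
Line 3: ['quickly', 'umbrella'] (min_width=16, slack=2)
Line 4: ['electric', 'umbrella'] (min_width=17, slack=1)
Line 5: ['bus', 'photograph'] (min_width=14, slack=4)
Line 6: ['oats', 'glass', 'water'] (min_width=16, slack=2)
Line 7: ['voice', 'red', 'black'] (min_width=15, slack=3)
Line 8: ['pharmacy', 'tree'] (min_width=13, slack=5)
Line 9: ['algorithm'] (min_width=9, slack=9)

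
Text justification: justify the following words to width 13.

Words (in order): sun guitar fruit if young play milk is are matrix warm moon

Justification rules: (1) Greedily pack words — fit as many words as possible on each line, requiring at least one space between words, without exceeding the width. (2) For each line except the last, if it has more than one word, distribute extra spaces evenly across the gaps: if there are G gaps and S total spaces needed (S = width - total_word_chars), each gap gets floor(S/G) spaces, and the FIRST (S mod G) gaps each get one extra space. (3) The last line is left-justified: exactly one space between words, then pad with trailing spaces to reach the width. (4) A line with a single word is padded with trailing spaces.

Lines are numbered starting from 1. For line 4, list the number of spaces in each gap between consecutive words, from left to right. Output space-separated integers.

Line 1: ['sun', 'guitar'] (min_width=10, slack=3)
Line 2: ['fruit', 'if'] (min_width=8, slack=5)
Line 3: ['young', 'play'] (min_width=10, slack=3)
Line 4: ['milk', 'is', 'are'] (min_width=11, slack=2)
Line 5: ['matrix', 'warm'] (min_width=11, slack=2)
Line 6: ['moon'] (min_width=4, slack=9)

Answer: 2 2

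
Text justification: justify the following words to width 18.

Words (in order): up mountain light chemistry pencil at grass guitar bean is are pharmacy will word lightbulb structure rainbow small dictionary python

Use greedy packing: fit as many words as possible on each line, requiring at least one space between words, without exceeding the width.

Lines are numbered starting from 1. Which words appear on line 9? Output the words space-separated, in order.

Answer: python

Derivation:
Line 1: ['up', 'mountain', 'light'] (min_width=17, slack=1)
Line 2: ['chemistry', 'pencil'] (min_width=16, slack=2)
Line 3: ['at', 'grass', 'guitar'] (min_width=15, slack=3)
Line 4: ['bean', 'is', 'are'] (min_width=11, slack=7)
Line 5: ['pharmacy', 'will', 'word'] (min_width=18, slack=0)
Line 6: ['lightbulb'] (min_width=9, slack=9)
Line 7: ['structure', 'rainbow'] (min_width=17, slack=1)
Line 8: ['small', 'dictionary'] (min_width=16, slack=2)
Line 9: ['python'] (min_width=6, slack=12)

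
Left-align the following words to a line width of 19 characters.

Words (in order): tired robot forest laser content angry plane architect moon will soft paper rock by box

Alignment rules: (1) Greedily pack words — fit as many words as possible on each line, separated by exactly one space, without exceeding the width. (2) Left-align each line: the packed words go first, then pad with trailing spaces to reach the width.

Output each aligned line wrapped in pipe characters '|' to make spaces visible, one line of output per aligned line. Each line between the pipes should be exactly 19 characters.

Line 1: ['tired', 'robot', 'forest'] (min_width=18, slack=1)
Line 2: ['laser', 'content', 'angry'] (min_width=19, slack=0)
Line 3: ['plane', 'architect'] (min_width=15, slack=4)
Line 4: ['moon', 'will', 'soft'] (min_width=14, slack=5)
Line 5: ['paper', 'rock', 'by', 'box'] (min_width=17, slack=2)

Answer: |tired robot forest |
|laser content angry|
|plane architect    |
|moon will soft     |
|paper rock by box  |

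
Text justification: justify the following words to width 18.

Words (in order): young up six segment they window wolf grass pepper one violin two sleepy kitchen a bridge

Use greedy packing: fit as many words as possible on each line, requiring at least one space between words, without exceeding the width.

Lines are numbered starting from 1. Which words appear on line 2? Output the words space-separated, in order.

Answer: segment they

Derivation:
Line 1: ['young', 'up', 'six'] (min_width=12, slack=6)
Line 2: ['segment', 'they'] (min_width=12, slack=6)
Line 3: ['window', 'wolf', 'grass'] (min_width=17, slack=1)
Line 4: ['pepper', 'one', 'violin'] (min_width=17, slack=1)
Line 5: ['two', 'sleepy', 'kitchen'] (min_width=18, slack=0)
Line 6: ['a', 'bridge'] (min_width=8, slack=10)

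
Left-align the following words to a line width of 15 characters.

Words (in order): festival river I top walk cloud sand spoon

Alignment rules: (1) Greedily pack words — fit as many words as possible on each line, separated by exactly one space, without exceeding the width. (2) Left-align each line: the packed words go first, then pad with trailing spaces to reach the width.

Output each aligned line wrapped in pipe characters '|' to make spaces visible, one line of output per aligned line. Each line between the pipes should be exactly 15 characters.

Answer: |festival river |
|I top walk     |
|cloud sand     |
|spoon          |

Derivation:
Line 1: ['festival', 'river'] (min_width=14, slack=1)
Line 2: ['I', 'top', 'walk'] (min_width=10, slack=5)
Line 3: ['cloud', 'sand'] (min_width=10, slack=5)
Line 4: ['spoon'] (min_width=5, slack=10)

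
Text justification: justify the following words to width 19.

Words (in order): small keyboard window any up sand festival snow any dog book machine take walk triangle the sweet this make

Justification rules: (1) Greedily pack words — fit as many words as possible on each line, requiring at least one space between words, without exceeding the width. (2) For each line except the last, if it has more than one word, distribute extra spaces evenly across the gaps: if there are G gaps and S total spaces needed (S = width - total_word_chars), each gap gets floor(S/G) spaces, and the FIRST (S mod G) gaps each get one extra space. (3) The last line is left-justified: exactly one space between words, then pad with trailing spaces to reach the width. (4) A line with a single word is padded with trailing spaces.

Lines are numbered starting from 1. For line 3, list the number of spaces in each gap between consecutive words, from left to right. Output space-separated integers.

Line 1: ['small', 'keyboard'] (min_width=14, slack=5)
Line 2: ['window', 'any', 'up', 'sand'] (min_width=18, slack=1)
Line 3: ['festival', 'snow', 'any'] (min_width=17, slack=2)
Line 4: ['dog', 'book', 'machine'] (min_width=16, slack=3)
Line 5: ['take', 'walk', 'triangle'] (min_width=18, slack=1)
Line 6: ['the', 'sweet', 'this', 'make'] (min_width=19, slack=0)

Answer: 2 2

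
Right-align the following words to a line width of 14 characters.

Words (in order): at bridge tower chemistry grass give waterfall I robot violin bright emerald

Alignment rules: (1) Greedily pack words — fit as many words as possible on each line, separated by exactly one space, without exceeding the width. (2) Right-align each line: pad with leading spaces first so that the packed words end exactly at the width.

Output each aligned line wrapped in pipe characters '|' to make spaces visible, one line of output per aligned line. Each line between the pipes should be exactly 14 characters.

Answer: |     at bridge|
|         tower|
|     chemistry|
|    grass give|
|   waterfall I|
|  robot violin|
|bright emerald|

Derivation:
Line 1: ['at', 'bridge'] (min_width=9, slack=5)
Line 2: ['tower'] (min_width=5, slack=9)
Line 3: ['chemistry'] (min_width=9, slack=5)
Line 4: ['grass', 'give'] (min_width=10, slack=4)
Line 5: ['waterfall', 'I'] (min_width=11, slack=3)
Line 6: ['robot', 'violin'] (min_width=12, slack=2)
Line 7: ['bright', 'emerald'] (min_width=14, slack=0)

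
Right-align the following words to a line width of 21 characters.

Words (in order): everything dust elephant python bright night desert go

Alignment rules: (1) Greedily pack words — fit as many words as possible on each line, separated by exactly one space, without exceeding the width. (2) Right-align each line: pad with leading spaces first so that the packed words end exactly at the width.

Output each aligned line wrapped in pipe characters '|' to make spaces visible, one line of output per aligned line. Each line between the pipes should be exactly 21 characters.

Line 1: ['everything', 'dust'] (min_width=15, slack=6)
Line 2: ['elephant', 'python'] (min_width=15, slack=6)
Line 3: ['bright', 'night', 'desert'] (min_width=19, slack=2)
Line 4: ['go'] (min_width=2, slack=19)

Answer: |      everything dust|
|      elephant python|
|  bright night desert|
|                   go|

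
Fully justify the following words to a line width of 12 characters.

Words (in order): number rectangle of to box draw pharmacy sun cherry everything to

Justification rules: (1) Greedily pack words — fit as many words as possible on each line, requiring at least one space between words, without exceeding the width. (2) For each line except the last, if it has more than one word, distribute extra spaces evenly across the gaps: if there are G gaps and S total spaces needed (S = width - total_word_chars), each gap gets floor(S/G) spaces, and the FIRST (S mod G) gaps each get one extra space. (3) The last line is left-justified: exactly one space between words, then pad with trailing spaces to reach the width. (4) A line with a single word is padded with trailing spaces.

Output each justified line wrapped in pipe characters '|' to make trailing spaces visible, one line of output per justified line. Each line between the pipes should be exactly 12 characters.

Line 1: ['number'] (min_width=6, slack=6)
Line 2: ['rectangle', 'of'] (min_width=12, slack=0)
Line 3: ['to', 'box', 'draw'] (min_width=11, slack=1)
Line 4: ['pharmacy', 'sun'] (min_width=12, slack=0)
Line 5: ['cherry'] (min_width=6, slack=6)
Line 6: ['everything'] (min_width=10, slack=2)
Line 7: ['to'] (min_width=2, slack=10)

Answer: |number      |
|rectangle of|
|to  box draw|
|pharmacy sun|
|cherry      |
|everything  |
|to          |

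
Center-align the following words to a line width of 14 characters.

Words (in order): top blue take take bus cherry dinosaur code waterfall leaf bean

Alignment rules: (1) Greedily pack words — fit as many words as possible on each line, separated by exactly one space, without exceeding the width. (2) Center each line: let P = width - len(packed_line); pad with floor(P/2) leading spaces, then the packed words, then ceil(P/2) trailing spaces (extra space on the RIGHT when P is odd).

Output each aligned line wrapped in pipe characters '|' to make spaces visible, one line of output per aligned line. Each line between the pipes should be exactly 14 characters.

Line 1: ['top', 'blue', 'take'] (min_width=13, slack=1)
Line 2: ['take', 'bus'] (min_width=8, slack=6)
Line 3: ['cherry'] (min_width=6, slack=8)
Line 4: ['dinosaur', 'code'] (min_width=13, slack=1)
Line 5: ['waterfall', 'leaf'] (min_width=14, slack=0)
Line 6: ['bean'] (min_width=4, slack=10)

Answer: |top blue take |
|   take bus   |
|    cherry    |
|dinosaur code |
|waterfall leaf|
|     bean     |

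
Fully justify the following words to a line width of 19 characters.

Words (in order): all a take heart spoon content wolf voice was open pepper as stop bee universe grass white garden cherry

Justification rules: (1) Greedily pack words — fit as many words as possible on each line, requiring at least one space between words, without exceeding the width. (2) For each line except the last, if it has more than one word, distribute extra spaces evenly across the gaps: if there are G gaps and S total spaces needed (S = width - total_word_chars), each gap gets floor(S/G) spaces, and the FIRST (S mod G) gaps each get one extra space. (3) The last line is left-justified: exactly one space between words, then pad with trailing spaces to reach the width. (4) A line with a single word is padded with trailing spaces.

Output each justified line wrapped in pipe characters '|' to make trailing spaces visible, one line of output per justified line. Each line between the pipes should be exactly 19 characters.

Answer: |all  a  take  heart|
|spoon  content wolf|
|voice    was   open|
|pepper  as stop bee|
|universe      grass|
|white garden cherry|

Derivation:
Line 1: ['all', 'a', 'take', 'heart'] (min_width=16, slack=3)
Line 2: ['spoon', 'content', 'wolf'] (min_width=18, slack=1)
Line 3: ['voice', 'was', 'open'] (min_width=14, slack=5)
Line 4: ['pepper', 'as', 'stop', 'bee'] (min_width=18, slack=1)
Line 5: ['universe', 'grass'] (min_width=14, slack=5)
Line 6: ['white', 'garden', 'cherry'] (min_width=19, slack=0)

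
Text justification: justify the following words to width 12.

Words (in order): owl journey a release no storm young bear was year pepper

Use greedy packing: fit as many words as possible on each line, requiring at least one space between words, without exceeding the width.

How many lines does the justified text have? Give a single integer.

Answer: 5

Derivation:
Line 1: ['owl', 'journey'] (min_width=11, slack=1)
Line 2: ['a', 'release', 'no'] (min_width=12, slack=0)
Line 3: ['storm', 'young'] (min_width=11, slack=1)
Line 4: ['bear', 'was'] (min_width=8, slack=4)
Line 5: ['year', 'pepper'] (min_width=11, slack=1)
Total lines: 5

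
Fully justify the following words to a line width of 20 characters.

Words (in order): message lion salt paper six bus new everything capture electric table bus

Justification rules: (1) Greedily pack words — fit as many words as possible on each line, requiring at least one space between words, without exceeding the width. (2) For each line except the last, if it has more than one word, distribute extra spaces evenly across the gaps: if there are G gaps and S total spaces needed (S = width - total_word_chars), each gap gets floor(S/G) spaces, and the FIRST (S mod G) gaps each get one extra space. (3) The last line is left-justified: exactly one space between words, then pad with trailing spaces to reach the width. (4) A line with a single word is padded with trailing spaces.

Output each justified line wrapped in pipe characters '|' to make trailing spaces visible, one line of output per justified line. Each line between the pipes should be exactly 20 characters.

Line 1: ['message', 'lion', 'salt'] (min_width=17, slack=3)
Line 2: ['paper', 'six', 'bus', 'new'] (min_width=17, slack=3)
Line 3: ['everything', 'capture'] (min_width=18, slack=2)
Line 4: ['electric', 'table', 'bus'] (min_width=18, slack=2)

Answer: |message   lion  salt|
|paper  six  bus  new|
|everything   capture|
|electric table bus  |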